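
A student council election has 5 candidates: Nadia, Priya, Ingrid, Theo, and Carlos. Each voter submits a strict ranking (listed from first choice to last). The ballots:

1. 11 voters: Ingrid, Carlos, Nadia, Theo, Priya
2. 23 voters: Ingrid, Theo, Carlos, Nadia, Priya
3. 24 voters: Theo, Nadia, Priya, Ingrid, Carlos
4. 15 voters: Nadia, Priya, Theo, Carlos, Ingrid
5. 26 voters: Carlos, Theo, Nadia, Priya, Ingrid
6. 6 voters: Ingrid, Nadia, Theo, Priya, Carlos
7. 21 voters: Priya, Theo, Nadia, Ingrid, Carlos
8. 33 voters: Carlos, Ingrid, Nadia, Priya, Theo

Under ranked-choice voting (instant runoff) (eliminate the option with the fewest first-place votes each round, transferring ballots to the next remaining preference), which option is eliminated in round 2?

Theo

Round 1: Nadia 15, Priya 21, Ingrid 40, Theo 24, Carlos 59. Eliminate Nadia.
Round 2: Priya 36, Ingrid 40, Theo 24, Carlos 59. Eliminate Theo.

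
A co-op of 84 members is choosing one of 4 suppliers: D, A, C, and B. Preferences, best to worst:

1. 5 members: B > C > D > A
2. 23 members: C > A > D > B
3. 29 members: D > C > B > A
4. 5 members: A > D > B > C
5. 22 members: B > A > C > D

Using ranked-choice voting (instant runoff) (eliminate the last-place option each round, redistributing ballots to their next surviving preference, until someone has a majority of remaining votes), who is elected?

Round 1: D 29, A 5, C 23, B 27. Eliminate A.
Round 2: D 34, C 23, B 27. Eliminate C.
Round 3: D 57, B 27. D has a majority.

D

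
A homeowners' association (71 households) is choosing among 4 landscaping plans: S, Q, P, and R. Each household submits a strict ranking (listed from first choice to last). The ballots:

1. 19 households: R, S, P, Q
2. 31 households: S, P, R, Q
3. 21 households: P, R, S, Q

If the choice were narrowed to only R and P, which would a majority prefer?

Voters preferring R to P: 19; preferring P to R: 52.
P wins the head-to-head.

P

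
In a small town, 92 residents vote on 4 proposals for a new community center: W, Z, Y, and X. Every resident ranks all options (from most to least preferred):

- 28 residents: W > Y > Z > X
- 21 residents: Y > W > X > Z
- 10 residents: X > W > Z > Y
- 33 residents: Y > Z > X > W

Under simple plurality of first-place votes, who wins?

Y

First-place votes: W 28, Z 0, Y 54, X 10.
Y has the most first-place votes.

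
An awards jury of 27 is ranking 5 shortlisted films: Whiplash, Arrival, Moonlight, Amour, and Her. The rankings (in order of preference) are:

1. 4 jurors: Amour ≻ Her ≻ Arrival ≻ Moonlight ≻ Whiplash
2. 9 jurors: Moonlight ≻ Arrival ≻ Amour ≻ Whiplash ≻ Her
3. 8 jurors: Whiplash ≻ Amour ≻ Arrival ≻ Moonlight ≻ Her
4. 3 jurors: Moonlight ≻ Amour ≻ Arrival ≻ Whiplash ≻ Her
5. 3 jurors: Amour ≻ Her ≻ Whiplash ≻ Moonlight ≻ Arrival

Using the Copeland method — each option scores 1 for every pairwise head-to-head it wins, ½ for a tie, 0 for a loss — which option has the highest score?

Amour

Whiplash: beats Her; loses to Arrival, Moonlight, and Amour → score 1.
Arrival: beats Whiplash and Her; loses to Moonlight and Amour → score 2.
Moonlight: beats Whiplash, Arrival, and Her; loses to Amour → score 3.
Amour: beats Whiplash, Arrival, Moonlight, and Her → score 4.
Her: loses to Whiplash, Arrival, Moonlight, and Amour → score 0.
Amour has the best pairwise record.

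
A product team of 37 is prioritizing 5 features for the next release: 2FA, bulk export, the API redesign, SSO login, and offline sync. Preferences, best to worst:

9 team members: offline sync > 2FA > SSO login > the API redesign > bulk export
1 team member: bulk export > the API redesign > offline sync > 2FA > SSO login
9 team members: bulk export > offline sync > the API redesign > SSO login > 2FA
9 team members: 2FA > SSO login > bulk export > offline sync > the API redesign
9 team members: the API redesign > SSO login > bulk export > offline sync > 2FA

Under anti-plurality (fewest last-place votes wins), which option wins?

Last-place votes: 2FA 18, bulk export 9, the API redesign 9, SSO login 1, offline sync 0.
offline sync is ranked last by the fewest voters, so offline sync wins.

offline sync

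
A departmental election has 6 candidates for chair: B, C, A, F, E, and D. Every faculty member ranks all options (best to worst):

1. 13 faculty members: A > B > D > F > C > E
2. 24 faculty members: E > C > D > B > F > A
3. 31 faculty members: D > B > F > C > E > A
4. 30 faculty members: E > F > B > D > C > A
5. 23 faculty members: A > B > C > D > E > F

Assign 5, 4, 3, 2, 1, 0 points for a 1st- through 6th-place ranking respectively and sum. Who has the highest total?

B

B: 13·4 + 24·2 + 31·4 + 30·3 + 23·4 = 406
C: 13·1 + 24·4 + 31·2 + 30·1 + 23·3 = 270
A: 13·5 + 24·0 + 31·0 + 30·0 + 23·5 = 180
F: 13·2 + 24·1 + 31·3 + 30·4 + 23·0 = 263
E: 13·0 + 24·5 + 31·1 + 30·5 + 23·1 = 324
D: 13·3 + 24·3 + 31·5 + 30·2 + 23·2 = 372
B has the highest Borda score (406).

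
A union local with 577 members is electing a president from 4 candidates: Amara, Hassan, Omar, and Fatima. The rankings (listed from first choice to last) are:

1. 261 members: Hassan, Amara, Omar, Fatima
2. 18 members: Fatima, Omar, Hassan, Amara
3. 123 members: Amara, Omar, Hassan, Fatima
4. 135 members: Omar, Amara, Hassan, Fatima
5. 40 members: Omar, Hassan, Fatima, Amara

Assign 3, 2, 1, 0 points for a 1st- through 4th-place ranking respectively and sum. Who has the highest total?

Amara

Amara: 261·2 + 18·0 + 123·3 + 135·2 + 40·0 = 1161
Hassan: 261·3 + 18·1 + 123·1 + 135·1 + 40·2 = 1139
Omar: 261·1 + 18·2 + 123·2 + 135·3 + 40·3 = 1068
Fatima: 261·0 + 18·3 + 123·0 + 135·0 + 40·1 = 94
Amara has the highest Borda score (1161).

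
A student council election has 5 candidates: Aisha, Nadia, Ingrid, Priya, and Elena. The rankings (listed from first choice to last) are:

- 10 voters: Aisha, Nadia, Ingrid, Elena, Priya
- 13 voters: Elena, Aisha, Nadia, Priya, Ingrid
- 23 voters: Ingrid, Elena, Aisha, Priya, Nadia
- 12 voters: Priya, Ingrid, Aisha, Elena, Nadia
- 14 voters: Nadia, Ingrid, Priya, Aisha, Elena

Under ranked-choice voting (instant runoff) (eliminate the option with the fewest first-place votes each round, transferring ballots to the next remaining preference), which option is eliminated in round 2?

Round 1: Aisha 10, Nadia 14, Ingrid 23, Priya 12, Elena 13. Eliminate Aisha.
Round 2: Nadia 24, Ingrid 23, Priya 12, Elena 13. Eliminate Priya.

Priya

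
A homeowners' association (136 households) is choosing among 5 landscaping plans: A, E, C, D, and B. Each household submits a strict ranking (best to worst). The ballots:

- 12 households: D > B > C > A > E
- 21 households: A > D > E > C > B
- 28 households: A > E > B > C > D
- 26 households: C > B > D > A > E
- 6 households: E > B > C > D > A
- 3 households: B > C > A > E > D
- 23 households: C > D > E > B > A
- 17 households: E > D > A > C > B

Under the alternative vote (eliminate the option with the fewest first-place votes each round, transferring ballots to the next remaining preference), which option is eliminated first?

Round 1: A 49, E 23, C 49, D 12, B 3. Eliminate B.

B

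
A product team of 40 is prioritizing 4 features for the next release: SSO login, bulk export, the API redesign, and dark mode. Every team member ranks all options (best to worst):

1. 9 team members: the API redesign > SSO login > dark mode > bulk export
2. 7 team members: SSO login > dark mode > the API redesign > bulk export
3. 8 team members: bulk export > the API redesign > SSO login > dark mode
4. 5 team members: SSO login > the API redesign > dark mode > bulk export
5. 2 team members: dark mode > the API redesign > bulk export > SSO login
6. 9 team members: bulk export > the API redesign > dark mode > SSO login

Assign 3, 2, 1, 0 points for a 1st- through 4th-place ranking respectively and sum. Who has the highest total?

SSO login: 9·2 + 7·3 + 8·1 + 5·3 + 2·0 + 9·0 = 62
bulk export: 9·0 + 7·0 + 8·3 + 5·0 + 2·1 + 9·3 = 53
the API redesign: 9·3 + 7·1 + 8·2 + 5·2 + 2·2 + 9·2 = 82
dark mode: 9·1 + 7·2 + 8·0 + 5·1 + 2·3 + 9·1 = 43
the API redesign has the highest Borda score (82).

the API redesign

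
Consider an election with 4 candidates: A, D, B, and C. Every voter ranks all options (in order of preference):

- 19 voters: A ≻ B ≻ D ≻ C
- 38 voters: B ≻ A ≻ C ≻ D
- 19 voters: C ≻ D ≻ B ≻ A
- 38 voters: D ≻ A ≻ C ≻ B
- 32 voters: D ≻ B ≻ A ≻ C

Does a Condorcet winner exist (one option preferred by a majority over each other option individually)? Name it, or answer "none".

D

D vs A: 89–57 for D.
D vs B: 89–57 for D.
D vs C: 89–57 for D.
D beats every other option head-to-head.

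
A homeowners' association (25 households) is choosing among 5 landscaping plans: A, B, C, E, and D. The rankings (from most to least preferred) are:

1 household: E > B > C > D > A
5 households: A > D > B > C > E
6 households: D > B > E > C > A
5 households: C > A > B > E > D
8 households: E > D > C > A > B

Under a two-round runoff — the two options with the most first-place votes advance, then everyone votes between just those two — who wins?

E

Round 1 first-place votes: A 5, B 0, C 5, E 9, D 6.
E and D advance.
Runoff: E is preferred to D by 14 voters; D by 11.
E wins the runoff.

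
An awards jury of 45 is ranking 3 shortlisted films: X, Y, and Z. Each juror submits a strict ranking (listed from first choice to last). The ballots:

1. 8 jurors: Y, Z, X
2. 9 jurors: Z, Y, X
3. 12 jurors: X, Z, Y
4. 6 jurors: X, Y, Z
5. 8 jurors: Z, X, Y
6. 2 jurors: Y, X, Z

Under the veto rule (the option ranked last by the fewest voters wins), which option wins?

Last-place votes: X 17, Y 20, Z 8.
Z is ranked last by the fewest voters, so Z wins.

Z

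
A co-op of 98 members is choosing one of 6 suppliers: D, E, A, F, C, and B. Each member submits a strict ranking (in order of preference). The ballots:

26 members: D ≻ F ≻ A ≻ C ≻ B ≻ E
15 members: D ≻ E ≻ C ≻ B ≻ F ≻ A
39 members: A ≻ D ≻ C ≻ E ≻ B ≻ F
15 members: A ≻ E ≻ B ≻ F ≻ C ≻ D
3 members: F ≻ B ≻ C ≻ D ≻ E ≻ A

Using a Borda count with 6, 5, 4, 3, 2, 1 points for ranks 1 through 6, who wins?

D: 26·6 + 15·6 + 39·5 + 15·1 + 3·3 = 465
E: 26·1 + 15·5 + 39·3 + 15·5 + 3·2 = 299
A: 26·4 + 15·1 + 39·6 + 15·6 + 3·1 = 446
F: 26·5 + 15·2 + 39·1 + 15·3 + 3·6 = 262
C: 26·3 + 15·4 + 39·4 + 15·2 + 3·4 = 336
B: 26·2 + 15·3 + 39·2 + 15·4 + 3·5 = 250
D has the highest Borda score (465).

D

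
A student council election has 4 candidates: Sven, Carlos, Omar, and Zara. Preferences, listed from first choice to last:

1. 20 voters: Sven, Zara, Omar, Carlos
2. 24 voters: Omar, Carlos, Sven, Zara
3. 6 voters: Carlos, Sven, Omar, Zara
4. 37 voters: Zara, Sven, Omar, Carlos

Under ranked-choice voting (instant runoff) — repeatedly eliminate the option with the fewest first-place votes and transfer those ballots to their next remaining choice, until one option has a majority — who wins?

Sven

Round 1: Sven 20, Carlos 6, Omar 24, Zara 37. Eliminate Carlos.
Round 2: Sven 26, Omar 24, Zara 37. Eliminate Omar.
Round 3: Sven 50, Zara 37. Sven has a majority.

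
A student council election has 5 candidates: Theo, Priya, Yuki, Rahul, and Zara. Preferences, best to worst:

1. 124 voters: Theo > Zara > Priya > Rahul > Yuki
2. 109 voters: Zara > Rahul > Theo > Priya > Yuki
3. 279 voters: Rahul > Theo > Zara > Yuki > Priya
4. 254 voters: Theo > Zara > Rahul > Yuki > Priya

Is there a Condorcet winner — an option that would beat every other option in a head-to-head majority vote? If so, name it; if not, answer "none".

none

Checking pairwise contests:
Rahul beats Theo 388–378.
Theo beats Priya 766–0.
Theo beats Yuki 766–0.
Zara beats Rahul 487–279.
Theo beats Zara 657–109.
Every option loses at least one head-to-head, so there is no Condorcet winner.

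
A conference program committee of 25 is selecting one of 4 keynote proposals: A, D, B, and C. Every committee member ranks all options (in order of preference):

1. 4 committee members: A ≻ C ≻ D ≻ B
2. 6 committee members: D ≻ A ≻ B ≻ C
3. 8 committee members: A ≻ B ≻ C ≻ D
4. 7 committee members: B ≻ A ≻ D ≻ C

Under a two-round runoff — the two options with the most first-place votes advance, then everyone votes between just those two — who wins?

Round 1 first-place votes: A 12, D 6, B 7, C 0.
A and B advance.
Runoff: A is preferred to B by 18 voters; B by 7.
A wins the runoff.

A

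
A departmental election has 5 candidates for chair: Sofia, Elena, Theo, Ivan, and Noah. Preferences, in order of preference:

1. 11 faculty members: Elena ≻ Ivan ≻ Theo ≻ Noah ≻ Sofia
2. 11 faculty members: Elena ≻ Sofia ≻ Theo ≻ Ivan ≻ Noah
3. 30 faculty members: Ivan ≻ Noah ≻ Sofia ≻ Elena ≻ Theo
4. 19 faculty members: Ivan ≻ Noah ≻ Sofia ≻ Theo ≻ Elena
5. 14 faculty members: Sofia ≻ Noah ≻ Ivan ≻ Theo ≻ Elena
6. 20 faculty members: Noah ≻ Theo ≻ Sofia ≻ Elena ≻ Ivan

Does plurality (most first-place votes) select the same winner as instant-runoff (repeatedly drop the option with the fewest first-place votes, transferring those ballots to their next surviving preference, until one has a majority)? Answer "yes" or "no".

Plurality — first-place votes: Sofia 14, Elena 22, Theo 0, Ivan 49, Noah 20. Winner: Ivan.
Instant-runoff — R1 Sofia 14, Elena 22, Theo 0, Ivan 49, Noah 20 (Theo out); R2 Sofia 14, Elena 22, Ivan 49, Noah 20 (Sofia out); R3 Elena 22, Ivan 49, Noah 34 (Elena out); R4 Ivan 71, Noah 34 (Ivan winner). Winner: Ivan.
The two methods agree.

yes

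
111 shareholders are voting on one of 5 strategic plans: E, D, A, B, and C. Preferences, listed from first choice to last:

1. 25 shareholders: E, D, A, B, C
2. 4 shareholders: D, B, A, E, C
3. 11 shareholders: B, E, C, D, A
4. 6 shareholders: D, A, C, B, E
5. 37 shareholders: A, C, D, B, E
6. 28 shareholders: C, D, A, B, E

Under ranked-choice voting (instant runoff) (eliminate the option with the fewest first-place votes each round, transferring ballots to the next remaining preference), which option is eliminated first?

Round 1: E 25, D 10, A 37, B 11, C 28. Eliminate D.

D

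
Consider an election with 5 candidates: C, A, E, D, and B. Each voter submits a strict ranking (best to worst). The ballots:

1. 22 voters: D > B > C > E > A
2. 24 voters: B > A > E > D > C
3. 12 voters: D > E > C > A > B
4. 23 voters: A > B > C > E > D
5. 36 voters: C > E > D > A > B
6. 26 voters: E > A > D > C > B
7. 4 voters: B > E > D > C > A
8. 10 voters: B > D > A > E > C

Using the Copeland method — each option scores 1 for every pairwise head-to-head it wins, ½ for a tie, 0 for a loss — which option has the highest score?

C: beats E; loses to A, D, and B → score 1.
A: beats C and B; loses to E and D → score 2.
E: beats A and D; loses to C and B → score 2.
D: beats C, A, and B; loses to E → score 3.
B: beats C and E; loses to A and D → score 2.
D has the best pairwise record.

D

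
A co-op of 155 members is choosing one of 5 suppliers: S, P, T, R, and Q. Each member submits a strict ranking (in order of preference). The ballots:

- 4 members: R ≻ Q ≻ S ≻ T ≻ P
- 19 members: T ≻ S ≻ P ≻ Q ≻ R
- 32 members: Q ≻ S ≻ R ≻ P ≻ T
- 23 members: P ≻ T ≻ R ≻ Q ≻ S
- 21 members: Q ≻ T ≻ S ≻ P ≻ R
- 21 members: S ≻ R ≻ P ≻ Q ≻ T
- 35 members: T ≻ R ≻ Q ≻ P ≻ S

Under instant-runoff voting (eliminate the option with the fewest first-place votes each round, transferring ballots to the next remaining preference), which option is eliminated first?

R

Round 1: S 21, P 23, T 54, R 4, Q 53. Eliminate R.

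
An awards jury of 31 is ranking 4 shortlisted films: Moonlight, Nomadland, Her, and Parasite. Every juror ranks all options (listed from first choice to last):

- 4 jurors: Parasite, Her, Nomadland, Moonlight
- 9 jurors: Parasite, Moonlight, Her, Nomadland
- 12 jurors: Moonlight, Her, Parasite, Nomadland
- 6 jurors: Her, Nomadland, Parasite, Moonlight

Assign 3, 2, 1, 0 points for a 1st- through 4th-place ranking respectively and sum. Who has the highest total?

Moonlight: 4·0 + 9·2 + 12·3 + 6·0 = 54
Nomadland: 4·1 + 9·0 + 12·0 + 6·2 = 16
Her: 4·2 + 9·1 + 12·2 + 6·3 = 59
Parasite: 4·3 + 9·3 + 12·1 + 6·1 = 57
Her has the highest Borda score (59).

Her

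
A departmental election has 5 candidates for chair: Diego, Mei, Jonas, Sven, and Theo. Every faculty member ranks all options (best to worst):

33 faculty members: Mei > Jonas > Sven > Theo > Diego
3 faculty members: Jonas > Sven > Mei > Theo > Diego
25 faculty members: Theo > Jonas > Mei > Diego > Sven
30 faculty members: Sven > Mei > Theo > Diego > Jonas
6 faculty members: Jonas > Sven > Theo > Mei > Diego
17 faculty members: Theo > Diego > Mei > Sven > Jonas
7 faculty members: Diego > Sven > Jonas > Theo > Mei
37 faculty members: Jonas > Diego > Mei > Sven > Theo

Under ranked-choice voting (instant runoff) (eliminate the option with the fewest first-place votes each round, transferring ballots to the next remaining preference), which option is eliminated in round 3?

Round 1: Diego 7, Mei 33, Jonas 46, Sven 30, Theo 42. Eliminate Diego.
Round 2: Mei 33, Jonas 46, Sven 37, Theo 42. Eliminate Mei.
Round 3: Jonas 79, Sven 37, Theo 42. Eliminate Sven.

Sven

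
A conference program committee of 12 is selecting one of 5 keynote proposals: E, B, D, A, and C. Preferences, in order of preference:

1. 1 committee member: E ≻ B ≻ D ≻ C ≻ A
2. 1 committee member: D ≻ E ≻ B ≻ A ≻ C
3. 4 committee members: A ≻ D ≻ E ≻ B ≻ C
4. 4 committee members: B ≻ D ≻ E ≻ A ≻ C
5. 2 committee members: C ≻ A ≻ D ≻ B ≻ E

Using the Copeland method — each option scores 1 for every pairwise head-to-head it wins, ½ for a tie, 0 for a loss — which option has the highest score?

E: beats C; ties B and A; loses to D → score 2.
B: beats C; ties E and A; loses to D → score 2.
D: beats E, B, and C; ties A → score 3.5.
A: beats C; ties E, B, and D → score 2.5.
C: loses to E, B, D, and A → score 0.
D has the best pairwise record.

D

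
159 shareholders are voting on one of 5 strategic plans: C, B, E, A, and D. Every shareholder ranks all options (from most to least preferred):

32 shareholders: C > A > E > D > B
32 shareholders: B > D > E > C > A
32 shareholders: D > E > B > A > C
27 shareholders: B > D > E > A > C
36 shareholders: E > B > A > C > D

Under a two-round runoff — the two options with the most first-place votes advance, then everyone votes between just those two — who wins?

Round 1 first-place votes: C 32, B 59, E 36, A 0, D 32.
B and E advance.
Runoff: B is preferred to E by 59 voters; E by 100.
E wins the runoff.

E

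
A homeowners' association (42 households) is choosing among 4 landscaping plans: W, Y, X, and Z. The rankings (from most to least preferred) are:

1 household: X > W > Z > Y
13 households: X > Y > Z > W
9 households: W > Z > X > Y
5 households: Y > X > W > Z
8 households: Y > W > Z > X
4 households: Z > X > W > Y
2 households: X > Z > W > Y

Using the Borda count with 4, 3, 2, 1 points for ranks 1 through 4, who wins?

W: 1·3 + 13·1 + 9·4 + 5·2 + 8·3 + 4·2 + 2·2 = 98
Y: 1·1 + 13·3 + 9·1 + 5·4 + 8·4 + 4·1 + 2·1 = 107
X: 1·4 + 13·4 + 9·2 + 5·3 + 8·1 + 4·3 + 2·4 = 117
Z: 1·2 + 13·2 + 9·3 + 5·1 + 8·2 + 4·4 + 2·3 = 98
X has the highest Borda score (117).

X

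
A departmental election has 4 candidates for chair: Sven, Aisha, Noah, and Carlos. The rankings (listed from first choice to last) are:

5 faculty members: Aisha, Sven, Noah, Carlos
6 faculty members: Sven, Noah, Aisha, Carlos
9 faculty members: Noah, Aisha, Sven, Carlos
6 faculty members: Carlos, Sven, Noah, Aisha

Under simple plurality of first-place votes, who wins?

First-place votes: Sven 6, Aisha 5, Noah 9, Carlos 6.
Noah has the most first-place votes.

Noah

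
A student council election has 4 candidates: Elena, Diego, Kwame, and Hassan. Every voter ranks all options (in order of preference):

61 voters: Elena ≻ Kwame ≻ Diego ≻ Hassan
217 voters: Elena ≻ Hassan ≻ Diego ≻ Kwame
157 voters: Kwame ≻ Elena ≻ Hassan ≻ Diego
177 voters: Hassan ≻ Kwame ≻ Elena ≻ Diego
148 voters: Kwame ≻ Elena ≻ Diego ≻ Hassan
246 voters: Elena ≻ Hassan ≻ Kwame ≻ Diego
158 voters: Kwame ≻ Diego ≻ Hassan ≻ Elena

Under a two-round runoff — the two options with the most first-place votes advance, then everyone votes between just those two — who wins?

Round 1 first-place votes: Elena 524, Diego 0, Kwame 463, Hassan 177.
Elena and Kwame advance.
Runoff: Elena is preferred to Kwame by 524 voters; Kwame by 640.
Kwame wins the runoff.

Kwame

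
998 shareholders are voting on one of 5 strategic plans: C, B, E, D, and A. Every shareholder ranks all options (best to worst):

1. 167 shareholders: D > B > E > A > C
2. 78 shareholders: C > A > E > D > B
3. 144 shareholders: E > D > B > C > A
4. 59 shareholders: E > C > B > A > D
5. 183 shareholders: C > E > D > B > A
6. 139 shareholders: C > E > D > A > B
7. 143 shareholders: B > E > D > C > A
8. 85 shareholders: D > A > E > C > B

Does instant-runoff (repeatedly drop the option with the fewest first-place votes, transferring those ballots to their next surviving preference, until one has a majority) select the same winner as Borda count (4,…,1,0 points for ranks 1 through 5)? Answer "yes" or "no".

Instant-runoff — R1 C 400, B 143, E 203, D 252, A 0 (A out); R2 C 400, B 143, E 203, D 252 (B out); R3 C 400, E 346, D 252 (D out); R4 C 400, E 598 (E winner). Winner: E.
Borda — scores: C 2149, B 1662, E 2867, D 2448, A 854. Winner: E.
The two methods agree.

yes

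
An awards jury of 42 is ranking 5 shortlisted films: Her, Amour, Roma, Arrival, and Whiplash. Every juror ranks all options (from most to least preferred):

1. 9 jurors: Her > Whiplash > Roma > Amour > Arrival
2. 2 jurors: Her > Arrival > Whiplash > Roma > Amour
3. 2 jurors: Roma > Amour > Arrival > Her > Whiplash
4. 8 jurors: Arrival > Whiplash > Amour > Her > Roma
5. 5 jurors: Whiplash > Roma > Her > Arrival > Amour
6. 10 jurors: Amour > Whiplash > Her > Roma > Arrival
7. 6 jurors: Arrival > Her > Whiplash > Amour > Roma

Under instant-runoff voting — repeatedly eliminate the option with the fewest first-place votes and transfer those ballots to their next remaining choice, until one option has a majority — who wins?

Round 1: Her 11, Amour 10, Roma 2, Arrival 14, Whiplash 5. Eliminate Roma.
Round 2: Her 11, Amour 12, Arrival 14, Whiplash 5. Eliminate Whiplash.
Round 3: Her 16, Amour 12, Arrival 14. Eliminate Amour.
Round 4: Her 26, Arrival 16. Her has a majority.

Her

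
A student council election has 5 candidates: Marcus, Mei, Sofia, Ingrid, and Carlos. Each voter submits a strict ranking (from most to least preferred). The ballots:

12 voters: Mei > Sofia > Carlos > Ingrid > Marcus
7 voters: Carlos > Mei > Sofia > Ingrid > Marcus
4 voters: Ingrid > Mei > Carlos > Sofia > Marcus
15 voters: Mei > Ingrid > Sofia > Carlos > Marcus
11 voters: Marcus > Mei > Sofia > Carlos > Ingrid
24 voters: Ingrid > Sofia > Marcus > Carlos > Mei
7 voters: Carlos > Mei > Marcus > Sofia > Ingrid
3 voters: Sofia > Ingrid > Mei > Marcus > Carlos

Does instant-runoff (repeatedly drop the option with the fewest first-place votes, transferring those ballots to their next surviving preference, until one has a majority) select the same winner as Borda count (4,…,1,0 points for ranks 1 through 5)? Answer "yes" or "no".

Instant-runoff — R1 Marcus 11, Mei 27, Sofia 3, Ingrid 28, Carlos 14 (Sofia out); R2 Marcus 11, Mei 27, Ingrid 31, Carlos 14 (Marcus out); R3 Mei 38, Ingrid 31, Carlos 14 (Carlos out); R4 Mei 52, Ingrid 31 (Mei winner). Winner: Mei.
Borda — scores: Marcus 109, Mei 201, Sofia 197, Ingrid 185, Carlos 138. Winner: Mei.
The two methods agree.

yes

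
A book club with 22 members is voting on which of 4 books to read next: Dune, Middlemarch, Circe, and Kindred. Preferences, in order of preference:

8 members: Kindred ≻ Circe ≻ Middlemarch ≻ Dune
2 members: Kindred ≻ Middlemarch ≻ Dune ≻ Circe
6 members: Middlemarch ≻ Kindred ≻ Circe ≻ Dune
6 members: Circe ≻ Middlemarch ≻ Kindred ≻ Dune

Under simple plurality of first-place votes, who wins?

First-place votes: Dune 0, Middlemarch 6, Circe 6, Kindred 10.
Kindred has the most first-place votes.

Kindred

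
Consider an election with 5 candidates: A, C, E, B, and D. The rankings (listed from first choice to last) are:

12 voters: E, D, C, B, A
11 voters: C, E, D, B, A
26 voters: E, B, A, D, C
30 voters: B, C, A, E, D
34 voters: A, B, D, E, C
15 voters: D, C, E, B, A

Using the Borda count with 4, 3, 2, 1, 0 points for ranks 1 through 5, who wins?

B

A: 12·0 + 11·0 + 26·2 + 30·2 + 34·4 + 15·0 = 248
C: 12·2 + 11·4 + 26·0 + 30·3 + 34·0 + 15·3 = 203
E: 12·4 + 11·3 + 26·4 + 30·1 + 34·1 + 15·2 = 279
B: 12·1 + 11·1 + 26·3 + 30·4 + 34·3 + 15·1 = 338
D: 12·3 + 11·2 + 26·1 + 30·0 + 34·2 + 15·4 = 212
B has the highest Borda score (338).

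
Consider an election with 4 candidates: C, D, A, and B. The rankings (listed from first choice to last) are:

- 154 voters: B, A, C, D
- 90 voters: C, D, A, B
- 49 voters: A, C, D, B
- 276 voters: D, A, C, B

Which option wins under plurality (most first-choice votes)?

First-place votes: C 90, D 276, A 49, B 154.
D has the most first-place votes.

D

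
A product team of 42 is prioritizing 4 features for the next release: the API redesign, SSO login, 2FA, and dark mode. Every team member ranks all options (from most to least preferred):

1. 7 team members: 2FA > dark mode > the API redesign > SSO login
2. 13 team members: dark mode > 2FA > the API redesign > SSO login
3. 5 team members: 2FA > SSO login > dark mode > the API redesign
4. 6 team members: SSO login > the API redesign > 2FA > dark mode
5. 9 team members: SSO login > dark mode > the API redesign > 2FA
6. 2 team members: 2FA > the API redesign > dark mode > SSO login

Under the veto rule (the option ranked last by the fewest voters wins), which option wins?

Last-place votes: the API redesign 5, SSO login 22, 2FA 9, dark mode 6.
the API redesign is ranked last by the fewest voters, so the API redesign wins.

the API redesign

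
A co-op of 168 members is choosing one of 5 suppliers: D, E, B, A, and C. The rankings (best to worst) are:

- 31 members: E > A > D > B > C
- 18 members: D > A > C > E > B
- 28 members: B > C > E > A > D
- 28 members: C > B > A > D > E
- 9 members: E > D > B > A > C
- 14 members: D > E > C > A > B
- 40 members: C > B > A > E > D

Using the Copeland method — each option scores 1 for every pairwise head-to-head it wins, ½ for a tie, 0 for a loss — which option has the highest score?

D: loses to E, B, A, and C → score 0.
E: beats D; loses to B, A, and C → score 1.
B: beats D, E, and A; loses to C → score 3.
A: beats D and E; loses to B and C → score 2.
C: beats D, E, B, and A → score 4.
C has the best pairwise record.

C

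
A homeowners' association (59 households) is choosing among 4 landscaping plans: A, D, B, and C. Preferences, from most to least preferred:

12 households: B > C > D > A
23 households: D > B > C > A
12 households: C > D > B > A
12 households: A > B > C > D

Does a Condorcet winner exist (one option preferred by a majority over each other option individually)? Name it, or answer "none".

none

Checking pairwise contests:
D beats A 47–12.
C beats D 36–23.
D beats B 35–24.
B beats C 47–12.
Every option loses at least one head-to-head, so there is no Condorcet winner.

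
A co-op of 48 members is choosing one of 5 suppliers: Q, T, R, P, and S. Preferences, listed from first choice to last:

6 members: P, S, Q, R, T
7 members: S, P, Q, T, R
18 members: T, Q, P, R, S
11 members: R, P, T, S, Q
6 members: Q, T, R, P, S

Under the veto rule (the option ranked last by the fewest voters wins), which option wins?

P

Last-place votes: Q 11, T 6, R 7, P 0, S 24.
P is ranked last by the fewest voters, so P wins.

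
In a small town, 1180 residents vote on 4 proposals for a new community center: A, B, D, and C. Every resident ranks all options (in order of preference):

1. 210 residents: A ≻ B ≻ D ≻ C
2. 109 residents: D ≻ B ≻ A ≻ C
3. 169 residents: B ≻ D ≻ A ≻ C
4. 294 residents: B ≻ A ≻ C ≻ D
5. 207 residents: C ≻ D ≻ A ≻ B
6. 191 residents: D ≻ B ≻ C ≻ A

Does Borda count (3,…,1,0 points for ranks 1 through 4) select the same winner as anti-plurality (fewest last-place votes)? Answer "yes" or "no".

Borda — scores: A 1703, B 2409, D 1862, C 1106. Winner: B.
Anti-plurality — last-place votes: A 191, B 207, D 294, C 488. Winner: A.
The two methods disagree.

no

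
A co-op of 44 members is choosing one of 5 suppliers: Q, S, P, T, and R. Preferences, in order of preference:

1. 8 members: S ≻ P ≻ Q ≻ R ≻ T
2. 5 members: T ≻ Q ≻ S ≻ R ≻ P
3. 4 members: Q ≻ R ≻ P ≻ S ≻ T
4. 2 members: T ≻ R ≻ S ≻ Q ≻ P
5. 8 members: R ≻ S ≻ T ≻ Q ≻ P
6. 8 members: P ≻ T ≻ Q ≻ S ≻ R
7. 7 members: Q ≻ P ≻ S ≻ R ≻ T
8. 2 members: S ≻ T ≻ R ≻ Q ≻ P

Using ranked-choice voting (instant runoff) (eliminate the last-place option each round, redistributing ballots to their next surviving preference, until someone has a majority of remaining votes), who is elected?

Round 1: Q 11, S 10, P 8, T 7, R 8. Eliminate T.
Round 2: Q 16, S 10, P 8, R 10. Eliminate P.
Round 3: Q 24, S 10, R 10. Q has a majority.

Q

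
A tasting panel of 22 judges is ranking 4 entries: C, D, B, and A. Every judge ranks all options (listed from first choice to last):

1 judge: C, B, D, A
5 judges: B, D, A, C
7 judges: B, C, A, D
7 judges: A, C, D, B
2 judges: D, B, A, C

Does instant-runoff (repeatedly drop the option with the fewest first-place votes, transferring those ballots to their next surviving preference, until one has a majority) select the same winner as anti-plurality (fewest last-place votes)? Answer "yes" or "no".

Instant-runoff — R1 C 1, D 2, B 12, A 7 (B winner). Winner: B.
Anti-plurality — last-place votes: C 7, D 7, B 7, A 1. Winner: A.
The two methods disagree.

no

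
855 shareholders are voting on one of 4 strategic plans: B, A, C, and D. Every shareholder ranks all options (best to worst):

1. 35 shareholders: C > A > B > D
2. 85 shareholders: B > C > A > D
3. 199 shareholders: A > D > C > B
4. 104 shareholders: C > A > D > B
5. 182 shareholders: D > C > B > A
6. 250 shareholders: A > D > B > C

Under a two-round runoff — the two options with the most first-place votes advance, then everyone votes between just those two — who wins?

A

Round 1 first-place votes: B 85, A 449, C 139, D 182.
A and D advance.
Runoff: A is preferred to D by 673 voters; D by 182.
A wins the runoff.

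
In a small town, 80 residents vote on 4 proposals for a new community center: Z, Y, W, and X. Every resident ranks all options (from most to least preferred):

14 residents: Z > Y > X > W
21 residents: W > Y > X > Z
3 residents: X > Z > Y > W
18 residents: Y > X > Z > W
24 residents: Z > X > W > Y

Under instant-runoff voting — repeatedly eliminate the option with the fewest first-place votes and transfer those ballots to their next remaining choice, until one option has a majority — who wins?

Round 1: Z 38, Y 18, W 21, X 3. Eliminate X.
Round 2: Z 41, Y 18, W 21. Z has a majority.

Z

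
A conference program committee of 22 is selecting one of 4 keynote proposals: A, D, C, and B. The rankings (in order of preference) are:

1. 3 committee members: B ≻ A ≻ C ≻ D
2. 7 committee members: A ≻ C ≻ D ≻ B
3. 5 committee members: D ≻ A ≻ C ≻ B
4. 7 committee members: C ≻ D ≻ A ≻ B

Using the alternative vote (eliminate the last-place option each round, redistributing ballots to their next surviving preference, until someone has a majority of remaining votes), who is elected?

A

Round 1: A 7, D 5, C 7, B 3. Eliminate B.
Round 2: A 10, D 5, C 7. Eliminate D.
Round 3: A 15, C 7. A has a majority.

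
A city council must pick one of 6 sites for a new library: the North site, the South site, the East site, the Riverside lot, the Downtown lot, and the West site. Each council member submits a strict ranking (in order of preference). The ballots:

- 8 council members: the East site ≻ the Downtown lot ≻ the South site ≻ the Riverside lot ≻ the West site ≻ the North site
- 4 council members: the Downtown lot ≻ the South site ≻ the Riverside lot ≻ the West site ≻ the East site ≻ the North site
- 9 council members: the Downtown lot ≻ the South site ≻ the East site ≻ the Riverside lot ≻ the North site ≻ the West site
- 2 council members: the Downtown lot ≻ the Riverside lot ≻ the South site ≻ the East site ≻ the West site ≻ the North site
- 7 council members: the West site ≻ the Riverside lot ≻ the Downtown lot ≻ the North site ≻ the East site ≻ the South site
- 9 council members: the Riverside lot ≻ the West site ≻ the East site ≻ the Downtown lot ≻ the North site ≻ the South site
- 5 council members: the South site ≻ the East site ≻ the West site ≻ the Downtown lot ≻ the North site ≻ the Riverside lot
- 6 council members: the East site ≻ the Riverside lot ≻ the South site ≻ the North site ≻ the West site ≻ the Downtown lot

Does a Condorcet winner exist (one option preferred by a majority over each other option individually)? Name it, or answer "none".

the East site vs the North site: 43–7 for the East site.
the East site vs the South site: 30–20 for the East site.
the East site vs the Riverside lot: 28–22 for the East site.
the East site vs the Downtown lot: 28–22 for the East site.
the East site vs the West site: 30–20 for the East site.
the East site beats every other option head-to-head.

the East site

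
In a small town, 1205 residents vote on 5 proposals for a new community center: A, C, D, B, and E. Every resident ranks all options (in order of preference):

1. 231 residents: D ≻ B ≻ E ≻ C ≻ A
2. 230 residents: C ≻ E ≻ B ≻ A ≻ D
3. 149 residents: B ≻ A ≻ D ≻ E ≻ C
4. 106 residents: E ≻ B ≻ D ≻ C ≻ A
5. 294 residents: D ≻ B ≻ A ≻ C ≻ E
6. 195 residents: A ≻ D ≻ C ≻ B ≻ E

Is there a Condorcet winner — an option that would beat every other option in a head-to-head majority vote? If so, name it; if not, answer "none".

D vs A: 631–574 for D.
D vs C: 975–230 for D.
D vs B: 720–485 for D.
D vs E: 869–336 for D.
D beats every other option head-to-head.

D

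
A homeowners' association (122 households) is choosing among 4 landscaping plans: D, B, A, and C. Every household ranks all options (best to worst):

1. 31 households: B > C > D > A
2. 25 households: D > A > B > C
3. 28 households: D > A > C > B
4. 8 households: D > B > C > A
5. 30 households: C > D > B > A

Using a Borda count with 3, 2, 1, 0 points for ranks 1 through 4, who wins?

D: 31·1 + 25·3 + 28·3 + 8·3 + 30·2 = 274
B: 31·3 + 25·1 + 28·0 + 8·2 + 30·1 = 164
A: 31·0 + 25·2 + 28·2 + 8·0 + 30·0 = 106
C: 31·2 + 25·0 + 28·1 + 8·1 + 30·3 = 188
D has the highest Borda score (274).

D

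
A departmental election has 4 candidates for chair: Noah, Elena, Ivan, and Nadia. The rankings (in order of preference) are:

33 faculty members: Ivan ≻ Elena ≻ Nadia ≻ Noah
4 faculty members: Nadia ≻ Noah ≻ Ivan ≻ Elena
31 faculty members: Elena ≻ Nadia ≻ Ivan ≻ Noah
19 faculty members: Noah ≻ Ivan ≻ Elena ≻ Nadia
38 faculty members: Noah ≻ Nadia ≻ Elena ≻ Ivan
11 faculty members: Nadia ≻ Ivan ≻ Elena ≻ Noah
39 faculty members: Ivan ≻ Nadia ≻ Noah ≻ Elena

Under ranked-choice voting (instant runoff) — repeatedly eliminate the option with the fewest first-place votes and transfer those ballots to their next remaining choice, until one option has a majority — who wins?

Round 1: Noah 57, Elena 31, Ivan 72, Nadia 15. Eliminate Nadia.
Round 2: Noah 61, Elena 31, Ivan 83. Eliminate Elena.
Round 3: Noah 61, Ivan 114. Ivan has a majority.

Ivan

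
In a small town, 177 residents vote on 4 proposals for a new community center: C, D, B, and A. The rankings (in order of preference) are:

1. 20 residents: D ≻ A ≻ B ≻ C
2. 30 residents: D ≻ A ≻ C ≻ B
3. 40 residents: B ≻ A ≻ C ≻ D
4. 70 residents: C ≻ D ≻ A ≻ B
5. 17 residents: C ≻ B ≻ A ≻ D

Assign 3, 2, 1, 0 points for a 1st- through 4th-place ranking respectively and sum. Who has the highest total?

C

C: 20·0 + 30·1 + 40·1 + 70·3 + 17·3 = 331
D: 20·3 + 30·3 + 40·0 + 70·2 + 17·0 = 290
B: 20·1 + 30·0 + 40·3 + 70·0 + 17·2 = 174
A: 20·2 + 30·2 + 40·2 + 70·1 + 17·1 = 267
C has the highest Borda score (331).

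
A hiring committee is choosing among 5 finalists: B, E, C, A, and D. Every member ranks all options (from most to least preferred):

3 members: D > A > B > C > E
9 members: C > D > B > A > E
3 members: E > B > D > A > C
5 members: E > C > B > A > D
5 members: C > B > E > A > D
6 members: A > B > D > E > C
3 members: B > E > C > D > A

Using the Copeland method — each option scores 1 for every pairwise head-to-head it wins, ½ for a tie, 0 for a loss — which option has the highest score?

B: beats E, A, and D; loses to C → score 3.
E: ties C; loses to B, A, and D → score 0.5.
C: beats B, A, and D; ties E → score 3.5.
A: beats E; loses to B, C, and D → score 1.
D: beats E and A; loses to B and C → score 2.
C has the best pairwise record.

C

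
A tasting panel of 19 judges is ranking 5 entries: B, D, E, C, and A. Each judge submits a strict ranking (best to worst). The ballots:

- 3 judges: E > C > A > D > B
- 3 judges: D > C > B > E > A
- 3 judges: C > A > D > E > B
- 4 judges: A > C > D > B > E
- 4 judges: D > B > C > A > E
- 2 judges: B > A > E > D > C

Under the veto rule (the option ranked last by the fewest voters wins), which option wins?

D

Last-place votes: B 6, D 0, E 8, C 2, A 3.
D is ranked last by the fewest voters, so D wins.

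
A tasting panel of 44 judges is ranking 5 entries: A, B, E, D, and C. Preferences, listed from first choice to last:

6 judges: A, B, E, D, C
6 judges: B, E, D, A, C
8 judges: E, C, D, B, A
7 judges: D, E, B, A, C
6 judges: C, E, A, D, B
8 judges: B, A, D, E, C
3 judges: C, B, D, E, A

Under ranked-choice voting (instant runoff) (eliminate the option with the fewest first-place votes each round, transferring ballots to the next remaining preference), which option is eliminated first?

Round 1: A 6, B 14, E 8, D 7, C 9. Eliminate A.

A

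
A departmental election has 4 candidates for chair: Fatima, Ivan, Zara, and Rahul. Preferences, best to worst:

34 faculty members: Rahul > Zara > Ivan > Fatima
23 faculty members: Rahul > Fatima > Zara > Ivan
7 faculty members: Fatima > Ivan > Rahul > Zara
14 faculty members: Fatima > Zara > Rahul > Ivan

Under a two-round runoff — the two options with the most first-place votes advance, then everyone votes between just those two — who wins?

Rahul

Round 1 first-place votes: Fatima 21, Ivan 0, Zara 0, Rahul 57.
Rahul and Fatima advance.
Runoff: Rahul is preferred to Fatima by 57 voters; Fatima by 21.
Rahul wins the runoff.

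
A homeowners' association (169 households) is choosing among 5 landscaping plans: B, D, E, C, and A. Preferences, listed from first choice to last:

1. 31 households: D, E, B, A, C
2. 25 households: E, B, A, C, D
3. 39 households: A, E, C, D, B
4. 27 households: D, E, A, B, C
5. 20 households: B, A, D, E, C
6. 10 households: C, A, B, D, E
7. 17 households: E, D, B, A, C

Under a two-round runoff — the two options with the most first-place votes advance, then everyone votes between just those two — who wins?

D

Round 1 first-place votes: B 20, D 58, E 42, C 10, A 39.
D and E advance.
Runoff: D is preferred to E by 88 voters; E by 81.
D wins the runoff.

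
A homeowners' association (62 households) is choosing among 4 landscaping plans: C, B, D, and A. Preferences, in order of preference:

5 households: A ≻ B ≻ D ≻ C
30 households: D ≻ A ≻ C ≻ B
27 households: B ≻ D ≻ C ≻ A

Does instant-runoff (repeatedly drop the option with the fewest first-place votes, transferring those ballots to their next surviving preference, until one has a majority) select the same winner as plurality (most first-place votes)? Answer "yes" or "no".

no

Instant-runoff — R1 C 0, B 27, D 30, A 5 (C out); R2 B 27, D 30, A 5 (A out); R3 B 32, D 30 (B winner). Winner: B.
Plurality — first-place votes: C 0, B 27, D 30, A 5. Winner: D.
The two methods disagree.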